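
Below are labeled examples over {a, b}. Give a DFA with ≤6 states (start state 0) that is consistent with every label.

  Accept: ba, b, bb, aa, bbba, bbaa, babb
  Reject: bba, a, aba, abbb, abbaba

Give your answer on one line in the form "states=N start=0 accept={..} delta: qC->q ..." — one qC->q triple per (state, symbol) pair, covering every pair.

Grow the machine one transition at a time. Run the examples from 0; the earliest place one falls off (shortest prefix, ties alphabetical) gets sent to the lowest-numbered state that keeps every Accept/Reject pair distinguishable — a pair clashes when both reach the same state with identical unread suffix — and to a fresh state only if none does.
a: 0a undefined. 0a->0: no, ba/aba meet in 0 with "ba" left. Open state 1: 0a->1.
b: 0b undefined. 0b->0: no, ba/bba meet in 1. 0b->1: no, b/a meet in 1. Open state 2: 0b->2.
aa: 1a undefined. 1a->0: ok.
ab: 1b undefined. 1b->0: no, bb/abbb meet in 2 with "b" left. 1b->1: no, ba/abbaba meet in 2 with "a" left. 1b->2: no, ba/aba meet in 2 with "a" left. Open state 3: 1b->3.
ba: 2a undefined. 2a->0: ok.
bb: 2b undefined. 2b->0: ok.
aba: 3a undefined. 3a->0: no, ba/aba meet in 0. 3a->1: ok.
abb: 3b undefined. 3b->0: no, b/abbb meet in 2. 3b->1: no, ba/abbaba meet in 0. 3b->2: no, ba/abbb meet in 0. 3b->3: ok.
All examples now run through 4 states with every (state, symbol) defined. Accept strings end in {0,2}, Reject strings end in {1,3}; accept={0,2}.

states=4 start=0 accept={0,2} delta: 0a->1 0b->2 1a->0 1b->3 2a->0 2b->0 3a->1 3b->3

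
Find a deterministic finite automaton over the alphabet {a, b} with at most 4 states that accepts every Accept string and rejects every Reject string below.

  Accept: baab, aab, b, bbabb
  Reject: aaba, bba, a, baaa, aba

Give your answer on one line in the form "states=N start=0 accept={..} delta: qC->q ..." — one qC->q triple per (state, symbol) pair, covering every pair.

Fold the examples into a partial DFA from state 0: repeatedly fix the first undefined (state, symbol) met by the shortest-then-alphabetical prefix, trying targets in increasing order and rejecting any under which an Accept and a Reject string meet in one state with the same remainder; add a state when all current targets are rejected. Accepting states are where Accept strings end.
a: 0a undefined. 0a->0: ok.
b: 0b undefined. 0b->0: no, baab/aaba meet in 0. Open state 1: 0b->1.
ba: 1a undefined. 1a->0: ok.
bb: 1b undefined. 1b->0: no, bbabb/aaba meet in 0. 1b->1: ok.
All examples now run through 2 states with every (state, symbol) defined. Accept strings end in {1}, Reject strings end in {0}; accept={1}.

states=2 start=0 accept={1} delta: 0a->0 0b->1 1a->0 1b->1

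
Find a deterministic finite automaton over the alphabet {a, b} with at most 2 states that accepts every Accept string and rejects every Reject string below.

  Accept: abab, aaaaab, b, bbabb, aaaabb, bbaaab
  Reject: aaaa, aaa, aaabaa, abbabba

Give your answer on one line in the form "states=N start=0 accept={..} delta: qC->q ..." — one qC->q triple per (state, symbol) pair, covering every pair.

State merging on the prefix tree: take the shortest (then alphabetical) example prefix whose next move is undefined and point that move at state 0, else 1, else 2, ...; a target is out if some Accept/Reject pair would then sit in one state with the same input left (inseparable). If every existing state is out, open a new one.
a: 0a undefined. 0a->0: ok.
b: 0b undefined. 0b->0: no, abab/aaaa meet in 0. Open state 1: 0b->1.
bb: 1b undefined. 1b->0: no, bbabb/aaaa meet in 0. 1b->1: ok.
aba: 1a undefined. 1a->0: ok.
All examples now run through 2 states with every (state, symbol) defined. Accept strings end in {1}, Reject strings end in {0}; accept={1}.

states=2 start=0 accept={1} delta: 0a->0 0b->1 1a->0 1b->1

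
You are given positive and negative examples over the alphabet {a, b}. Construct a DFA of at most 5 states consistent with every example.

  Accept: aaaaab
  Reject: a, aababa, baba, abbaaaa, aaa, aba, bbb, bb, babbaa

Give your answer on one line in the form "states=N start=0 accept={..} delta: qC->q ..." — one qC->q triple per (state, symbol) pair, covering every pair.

states=3 start=0 accept={1} delta: 0a->0 0b->1 1a->0 1b->2 2a->0 2b->0

State merging on the prefix tree: take the shortest (then alphabetical) example prefix whose next move is undefined and point that move at state 0, else 1, else 2, ...; a target is out if some Accept/Reject pair would then sit in one state with the same input left (inseparable). If every existing state is out, open a new one.
a: 0a undefined. 0a->0: ok.
b: 0b undefined. 0b->0: no, aaaaab/a meet in 0. Open state 1: 0b->1.
ba: 1a undefined. 1a->0: ok.
bb: 1b undefined. 1b->0: no, aaaaab/bbb meet in 1. 1b->1: no, aaaaab/bbb meet in 1. Open state 2: 1b->2.
bbb: 2b undefined. 2b->0: ok.
abba: 2a undefined. 2a->0: ok.
All examples now run through 3 states with every (state, symbol) defined. Accept strings end in {1}, Reject strings end in {0,2}; accept={1}.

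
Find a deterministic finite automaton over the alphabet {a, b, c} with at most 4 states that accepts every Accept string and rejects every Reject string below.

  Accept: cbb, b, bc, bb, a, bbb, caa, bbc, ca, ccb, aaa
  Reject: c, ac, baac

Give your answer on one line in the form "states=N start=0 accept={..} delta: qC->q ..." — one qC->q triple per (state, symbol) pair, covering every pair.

Fold the examples into a partial DFA from state 0: repeatedly fix the first undefined (state, symbol) met by the shortest-then-alphabetical prefix, trying targets in increasing order and rejecting any under which an Accept and a Reject string meet in one state with the same remainder; add a state when all current targets are rejected. Accepting states are where Accept strings end.
a: 0a undefined. 0a->0: ok.
b: 0b undefined. 0b->0: no, bc/c meet in 0 with "c" left. Open state 1: 0b->1.
c: 0c undefined. 0c->0: no, a/c meet in 0. 0c->1: no, b/c meet in 1. Open state 2: 0c->2.
ba: 1a undefined. 1a->0: ok.
bb: 1b undefined. 1b->0: no, bbc/c meet in 2. 1b->1: ok.
bc: 1c undefined. 1c->0: ok.
ca: 2a undefined. 2a->0: ok.
cb: 2b undefined. 2b->0: ok.
cc: 2c undefined. 2c->0: ok.
All examples now run through 3 states with every (state, symbol) defined. Accept strings end in {0,1}, Reject strings end in {2}; accept={0,1}.

states=3 start=0 accept={0,1} delta: 0a->0 0b->1 0c->2 1a->0 1b->1 1c->0 2a->0 2b->0 2c->0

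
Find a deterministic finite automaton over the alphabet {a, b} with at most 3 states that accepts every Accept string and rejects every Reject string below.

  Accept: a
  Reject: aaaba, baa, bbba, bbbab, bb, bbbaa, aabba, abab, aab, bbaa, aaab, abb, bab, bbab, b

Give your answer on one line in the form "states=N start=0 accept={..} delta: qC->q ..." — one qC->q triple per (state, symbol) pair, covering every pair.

states=2 start=0 accept={0} delta: 0a->0 0b->1 1a->1 1b->1

State merging on the prefix tree: take the shortest (then alphabetical) example prefix whose next move is undefined and point that move at state 0, else 1, else 2, ...; a target is out if some Accept/Reject pair would then sit in one state with the same input left (inseparable). If every existing state is out, open a new one.
a: 0a undefined. 0a->0: ok.
b: 0b undefined. 0b->0: no, a/aaaba meet in 0. Open state 1: 0b->1.
ba: 1a undefined. 1a->0: no, a/aaaba meet in 0. 1a->1: ok.
bb: 1b undefined. 1b->0: no, a/bbbab meet in 0. 1b->1: ok.
All examples now run through 2 states with every (state, symbol) defined. Accept strings end in {0}, Reject strings end in {1}; accept={0}.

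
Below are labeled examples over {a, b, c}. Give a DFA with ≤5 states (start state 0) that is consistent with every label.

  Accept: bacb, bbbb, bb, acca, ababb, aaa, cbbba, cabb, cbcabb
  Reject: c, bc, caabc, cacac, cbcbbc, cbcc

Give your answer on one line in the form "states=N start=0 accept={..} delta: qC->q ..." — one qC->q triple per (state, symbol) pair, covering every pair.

Fold the examples into a partial DFA from state 0: repeatedly fix the first undefined (state, symbol) met by the shortest-then-alphabetical prefix, trying targets in increasing order and rejecting any under which an Accept and a Reject string meet in one state with the same remainder; add a state when all current targets are rejected. Accepting states are where Accept strings end.
a: 0a undefined. 0a->0: ok.
b: 0b undefined. 0b->0: ok.
c: 0c undefined. 0c->0: no, bacb/c meet in 0. Open state 1: 0c->1.
ca: 1a undefined. 1a->0: ok.
cb: 1b undefined. 1b->0: ok.
acc: 1c undefined. 1c->0: no, bacb/cbcc meet in 0. 1c->1: ok.
All examples now run through 2 states with every (state, symbol) defined. Accept strings end in {0}, Reject strings end in {1}; accept={0}.

states=2 start=0 accept={0} delta: 0a->0 0b->0 0c->1 1a->0 1b->0 1c->1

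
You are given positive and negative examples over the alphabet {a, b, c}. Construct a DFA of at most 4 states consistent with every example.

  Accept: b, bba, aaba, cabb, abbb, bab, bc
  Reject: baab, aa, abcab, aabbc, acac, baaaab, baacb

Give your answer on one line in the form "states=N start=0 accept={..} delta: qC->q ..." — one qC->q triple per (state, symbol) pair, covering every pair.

states=4 start=0 accept={1,2,3} delta: 0a->0 0b->1 0c->0 1a->2 1b->2 1c->2 2a->3 2b->1 2c->0 3a->2 3b->0 3c->3

Grow the machine one transition at a time. Run the examples from 0; the earliest place one falls off (shortest prefix, ties alphabetical) gets sent to the lowest-numbered state that keeps every Accept/Reject pair distinguishable — a pair clashes when both reach the same state with identical unread suffix — and to a fresh state only if none does.
a: 0a undefined. 0a->0: ok.
b: 0b undefined. 0b->0: no, b/baab meet in 0. Open state 1: 0b->1.
c: 0c undefined. 0c->0: ok.
ba: 1a undefined. 1a->0: no, b/baab meet in 1. 1a->1: no, cabb/baab meet in 1 with "b" left. Open state 2: 1a->2.
bb: 1b undefined. 1b->0: no, bba/aa meet in 0. 1b->1: no, bc/aabbc meet in 1 with "c" left. 1b->2: ok.
bc: 1c undefined. 1c->0: no, b/abcab meet in 1. 1c->1: no, abbb/abcab meet in 2 with "b" left. 1c->2: ok.
baa: 2a undefined. 2a->0: no, b/baab meet in 1. 2a->1: no, aaba/baab meet in 2. 2a->2: no, abbb/baab meet in 2 with "b" left. Open state 3: 2a->3.
bab: 2b undefined. 2b->0: no, abbb/aa meet in 0. 2b->1: ok.
baaa: 3a undefined. 3a->0: no, b/baaaab meet in 1. 3a->1: no, b/baaaab meet in 1. 3a->2: ok.
baab: 3b undefined. 3b->0: ok.
baac: 3c undefined. 3c->0: no, b/baacb meet in 1. 3c->1: no, aaba/baacb meet in 2. 3c->2: no, b/baacb meet in 1. 3c->3: ok.
aabbc: 2c undefined. 2c->0: ok.
All examples now run through 4 states with every (state, symbol) defined. Accept strings end in {1,2,3}, Reject strings end in {0}; accept={1,2,3}.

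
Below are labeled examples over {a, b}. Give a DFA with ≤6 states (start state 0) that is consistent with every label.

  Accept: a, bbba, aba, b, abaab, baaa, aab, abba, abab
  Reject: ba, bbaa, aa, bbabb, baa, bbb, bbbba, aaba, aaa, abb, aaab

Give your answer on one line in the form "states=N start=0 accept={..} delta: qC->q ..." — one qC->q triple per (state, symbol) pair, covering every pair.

states=5 start=0 accept={1,4} delta: 0a->1 0b->1 1a->2 1b->3 2a->3 2b->1 3a->4 3b->0 4a->0 4b->1

Fold the examples into a partial DFA from state 0: repeatedly fix the first undefined (state, symbol) met by the shortest-then-alphabetical prefix, trying targets in increasing order and rejecting any under which an Accept and a Reject string meet in one state with the same remainder; add a state when all current targets are rejected. Accepting states are where Accept strings end.
a: 0a undefined. 0a->0: no, a/aa meet in 0. Open state 1: 0a->1.
b: 0b undefined. 0b->0: no, a/ba meet in 1. 0b->1: ok.
aa: 1a undefined. 1a->0: no, a/baa meet in 1. 1a->1: no, a/ba meet in 1. Open state 2: 1a->2.
ab: 1b undefined. 1b->0: no, a/bbabb meet in 1. 1b->1: no, a/bbb meet in 1. 1b->2: no, bbba/aaba meet in 2 with "ba" left. Open state 3: 1b->3.
aaa: 2a undefined. 2a->0: no, a/aaab meet in 1. 2a->1: no, a/baa meet in 1. 2a->2: no, baaa/ba meet in 2. 2a->3: ok.
aab: 2b undefined. 2b->0: no, a/aaba meet in 1. 2b->1: ok.
aba: 3a undefined. 3a->0: no, a/bbaa meet in 1. 3a->1: no, abab/baa meet in 3. 3a->2: no, aba/ba meet in 2. 3a->3: no, aba/bbaa meet in 3. Open state 4: 3a->4.
abb: 3b undefined. 3b->0: ok.
abaa: 4a undefined. 4a->0: ok.
abab: 4b undefined. 4b->0: no, a/bbabb meet in 1. 4b->1: ok.
All examples now run through 5 states with every (state, symbol) defined. Accept strings end in {1,4}, Reject strings end in {0,2,3}; accept={1,4}.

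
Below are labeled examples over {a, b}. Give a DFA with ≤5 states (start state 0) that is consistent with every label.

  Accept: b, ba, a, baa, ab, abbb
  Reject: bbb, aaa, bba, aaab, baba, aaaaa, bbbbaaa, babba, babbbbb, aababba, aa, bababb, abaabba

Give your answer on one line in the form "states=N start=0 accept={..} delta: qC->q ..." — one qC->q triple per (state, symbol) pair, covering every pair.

states=5 start=0 accept={0,1,2,4} delta: 0a->1 0b->2 1a->3 1b->0 2a->2 2b->4 3a->3 3b->3 4a->3 4b->3

Grow the machine one transition at a time. Run the examples from 0; the earliest place one falls off (shortest prefix, ties alphabetical) gets sent to the lowest-numbered state that keeps every Accept/Reject pair distinguishable — a pair clashes when both reach the same state with identical unread suffix — and to a fresh state only if none does.
a: 0a undefined. 0a->0: no, b/aaab meet in 0 with "b" left. Open state 1: 0a->1.
b: 0b undefined. 0b->0: no, b/bbb meet in 0. 0b->1: no, ba/aa meet in 1 with "a" left. Open state 2: 0b->2.
aa: 1a undefined. 1a->0: no, a/aaa meet in 1. 1a->1: no, a/aaa meet in 1. 1a->2: no, b/aa meet in 2. Open state 3: 1a->3.
ab: 1b undefined. 1b->0: ok.
ba: 2a undefined. 2a->0: no, ba/baba meet in 0. 2a->1: no, b/bababb meet in 2. 2a->2: ok.
bb: 2b undefined. 2b->0: no, b/bbb meet in 2. 2b->1: no, b/bbbbaaa meet in 2. 2b->2: no, b/bbb meet in 2. 2b->3: no, abbb/aa meet in 3. Open state 4: 2b->4.
aaa: 3a undefined. 3a->0: no, b/aaab meet in 2. 3a->1: no, a/aaa meet in 1. 3a->2: no, b/aaa meet in 2. 3a->3: ok.
aab: 3b undefined. 3b->0: no, b/aababba meet in 2. 3b->1: no, a/aaab meet in 1. 3b->2: no, b/aaab meet in 2. 3b->3: ok.
bba: 4a undefined. 4a->0: no, ab/bba meet in 0. 4a->1: no, b/bababb meet in 2. 4a->2: no, b/bba meet in 2. 4a->3: ok.
bbb: 4b undefined. 4b->0: no, b/bbbbaaa meet in 2. 4b->1: no, a/bbb meet in 1. 4b->2: no, b/bbb meet in 2. 4b->3: ok.
All examples now run through 5 states with every (state, symbol) defined. Accept strings end in {0,1,2,4}, Reject strings end in {3}; accept={0,1,2,4}.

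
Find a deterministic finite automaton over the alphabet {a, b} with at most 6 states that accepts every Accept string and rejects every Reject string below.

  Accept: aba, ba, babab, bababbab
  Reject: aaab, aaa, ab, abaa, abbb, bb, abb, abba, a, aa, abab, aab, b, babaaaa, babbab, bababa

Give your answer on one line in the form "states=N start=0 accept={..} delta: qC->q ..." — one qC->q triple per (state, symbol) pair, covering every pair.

State merging on the prefix tree: take the shortest (then alphabetical) example prefix whose next move is undefined and point that move at state 0, else 1, else 2, ...; a target is out if some Accept/Reject pair would then sit in one state with the same input left (inseparable). If every existing state is out, open a new one.
a: 0a undefined. 0a->0: ok.
b: 0b undefined. 0b->0: no, aba/aaab meet in 0. Open state 1: 0b->1.
ba: 1a undefined. 1a->0: no, aba/aaa meet in 0. 1a->1: no, aba/aaab meet in 1. Open state 2: 1a->2.
bb: 1b undefined. 1b->0: ok.
bab: 2b undefined. 2b->0: no, aba/bababa meet in 2. 2b->1: no, aba/bababa meet in 2. 2b->2: no, aba/abab meet in 2. Open state 3: 2b->3.
abaa: 2a undefined. 2a->0: ok.
baba: 3a undefined. 3a->0: no, aba/bababa meet in 2. 3a->1: no, babab/aaa meet in 0. 3a->2: no, aba/bababa meet in 2. 3a->3: ok.
babb: 3b undefined. 3b->0: no, babab/aaa meet in 0. 3b->1: no, aba/bababa meet in 2. 3b->2: ok.
All examples now run through 4 states with every (state, symbol) defined. Accept strings end in {2}, Reject strings end in {0,1,3}; accept={2}.

states=4 start=0 accept={2} delta: 0a->0 0b->1 1a->2 1b->0 2a->0 2b->3 3a->3 3b->2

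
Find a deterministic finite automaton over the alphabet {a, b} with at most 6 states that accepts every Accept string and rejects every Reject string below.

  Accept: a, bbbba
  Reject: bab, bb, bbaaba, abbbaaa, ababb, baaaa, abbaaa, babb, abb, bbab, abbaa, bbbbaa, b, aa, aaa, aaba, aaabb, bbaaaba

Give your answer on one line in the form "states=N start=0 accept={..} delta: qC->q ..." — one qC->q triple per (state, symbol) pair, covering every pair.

State merging on the prefix tree: take the shortest (then alphabetical) example prefix whose next move is undefined and point that move at state 0, else 1, else 2, ...; a target is out if some Accept/Reject pair would then sit in one state with the same input left (inseparable). If every existing state is out, open a new one.
a: 0a undefined. 0a->0: no, a/aa meet in 0. Open state 1: 0a->1.
b: 0b undefined. 0b->0: ok.
aa: 1a undefined. 1a->0: no, a/bbaaba meet in 1. 1a->1: no, a/baaaa meet in 1. Open state 2: 1a->2.
ab: 1b undefined. 1b->0: ok.
aaa: 2a undefined. 2a->0: no, a/baaaa meet in 1. 2a->1: no, a/abbbaaa meet in 1. 2a->2: ok.
aab: 2b undefined. 2b->0: no, a/bbaaba meet in 1. 2b->1: ok.
All examples now run through 3 states with every (state, symbol) defined. Accept strings end in {1}, Reject strings end in {0,2}; accept={1}.

states=3 start=0 accept={1} delta: 0a->1 0b->0 1a->2 1b->0 2a->2 2b->1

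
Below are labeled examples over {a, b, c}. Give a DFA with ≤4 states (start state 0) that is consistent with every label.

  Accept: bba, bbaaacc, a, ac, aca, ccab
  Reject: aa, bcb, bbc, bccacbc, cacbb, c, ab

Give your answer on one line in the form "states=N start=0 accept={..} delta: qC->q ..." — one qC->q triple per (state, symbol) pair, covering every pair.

states=4 start=0 accept={1,3} delta: 0a->1 0b->0 0c->2 1a->0 1b->0 1c->3 2a->0 2b->0 2c->3 3a->3 3b->1 3c->1

Grow the machine one transition at a time. Run the examples from 0; the earliest place one falls off (shortest prefix, ties alphabetical) gets sent to the lowest-numbered state that keeps every Accept/Reject pair distinguishable — a pair clashes when both reach the same state with identical unread suffix — and to a fresh state only if none does.
a: 0a undefined. 0a->0: no, a/aa meet in 0. Open state 1: 0a->1.
b: 0b undefined. 0b->0: ok.
c: 0c undefined. 0c->0: no, ccab/ab meet in 1 with "b" left. 0c->1: no, bba/bbc meet in 1. Open state 2: 0c->2.
aa: 1a undefined. 1a->0: ok.
ab: 1b undefined. 1b->0: ok.
ac: 1c undefined. 1c->0: no, bbaaacc/bbc meet in 2. 1c->1: no, aca/aa meet in 0. 1c->2: no, ac/bbc meet in 2. Open state 3: 1c->3.
ca: 2a undefined. 2a->0: ok.
cc: 2c undefined. 2c->0: no, ccab/aa meet in 0. 2c->1: no, ccab/aa meet in 0. 2c->2: no, ccab/aa meet in 0. 2c->3: ok.
aca: 3a undefined. 3a->0: no, aca/aa meet in 0. 3a->1: no, ccab/aa meet in 0. 3a->2: no, aca/bbc meet in 2. 3a->3: ok.
bcb: 2b undefined. 2b->0: ok.
ccab: 3b undefined. 3b->0: no, ccab/aa meet in 0. 3b->1: ok.
bccac: 3c undefined. 3c->0: no, bbaaacc/aa meet in 0. 3c->1: ok.
All examples now run through 4 states with every (state, symbol) defined. Accept strings end in {1,3}, Reject strings end in {0,2}; accept={1,3}.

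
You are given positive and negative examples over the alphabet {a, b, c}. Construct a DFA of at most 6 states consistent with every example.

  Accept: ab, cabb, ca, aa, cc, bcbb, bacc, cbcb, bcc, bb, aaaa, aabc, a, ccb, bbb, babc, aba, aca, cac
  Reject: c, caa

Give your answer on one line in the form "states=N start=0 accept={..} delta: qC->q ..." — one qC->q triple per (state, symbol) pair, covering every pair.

Fold the examples into a partial DFA from state 0: repeatedly fix the first undefined (state, symbol) met by the shortest-then-alphabetical prefix, trying targets in increasing order and rejecting any under which an Accept and a Reject string meet in one state with the same remainder; add a state when all current targets are rejected. Accepting states are where Accept strings end.
a: 0a undefined. 0a->0: ok.
b: 0b undefined. 0b->0: no, aabc/c meet in 0 with "c" left. Open state 1: 0b->1.
c: 0c undefined. 0c->0: no, ca/c meet in 0. 0c->1: no, ab/c meet in 1. Open state 2: 0c->2.
ba: 1a undefined. 1a->0: ok.
bb: 1b undefined. 1b->0: ok.
bc: 1c undefined. 1c->0: no, bcc/c meet in 2. 1c->1: ok.
ca: 2a undefined. 2a->0: no, cabb/caa meet in 0. 2a->1: no, aa/caa meet in 0. 2a->2: no, ca/c meet in 2. Open state 3: 2a->3.
cb: 2b undefined. 2b->0: ok.
cc: 2c undefined. 2c->0: ok.
caa: 3a undefined. 3a->0: no, aa/caa meet in 0. 3a->1: no, ab/caa meet in 1. 3a->2: ok.
cab: 3b undefined. 3b->0: ok.
cac: 3c undefined. 3c->0: ok.
All examples now run through 4 states with every (state, symbol) defined. Accept strings end in {0,1,3}, Reject strings end in {2}; accept={0,1,3}.

states=4 start=0 accept={0,1,3} delta: 0a->0 0b->1 0c->2 1a->0 1b->0 1c->1 2a->3 2b->0 2c->0 3a->2 3b->0 3c->0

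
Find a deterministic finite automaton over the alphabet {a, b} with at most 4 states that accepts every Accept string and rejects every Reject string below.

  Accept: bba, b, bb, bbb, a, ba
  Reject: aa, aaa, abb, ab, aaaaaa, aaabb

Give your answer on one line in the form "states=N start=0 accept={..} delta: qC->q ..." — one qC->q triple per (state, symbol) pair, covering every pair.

Fold the examples into a partial DFA from state 0: repeatedly fix the first undefined (state, symbol) met by the shortest-then-alphabetical prefix, trying targets in increasing order and rejecting any under which an Accept and a Reject string meet in one state with the same remainder; add a state when all current targets are rejected. Accepting states are where Accept strings end.
a: 0a undefined. 0a->0: no, b/ab meet in 0 with "b" left. Open state 1: 0a->1.
b: 0b undefined. 0b->0: ok.
aa: 1a undefined. 1a->0: no, bba/aaa meet in 1. 1a->1: no, bba/aa meet in 1. Open state 2: 1a->2.
ab: 1b undefined. 1b->0: no, b/abb meet in 0. 1b->1: no, bba/abb meet in 1. 1b->2: ok.
aaa: 2a undefined. 2a->0: no, b/aaa meet in 0. 2a->1: no, bba/aaa meet in 1. 2a->2: ok.
abb: 2b undefined. 2b->0: no, b/abb meet in 0. 2b->1: no, bba/abb meet in 1. 2b->2: ok.
All examples now run through 3 states with every (state, symbol) defined. Accept strings end in {0,1}, Reject strings end in {2}; accept={0,1}.

states=3 start=0 accept={0,1} delta: 0a->1 0b->0 1a->2 1b->2 2a->2 2b->2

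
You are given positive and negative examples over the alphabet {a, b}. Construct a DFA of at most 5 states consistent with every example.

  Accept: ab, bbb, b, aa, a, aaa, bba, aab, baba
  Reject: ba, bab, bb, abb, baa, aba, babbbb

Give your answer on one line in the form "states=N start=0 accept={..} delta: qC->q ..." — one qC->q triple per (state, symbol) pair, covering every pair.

Fold the examples into a partial DFA from state 0: repeatedly fix the first undefined (state, symbol) met by the shortest-then-alphabetical prefix, trying targets in increasing order and rejecting any under which an Accept and a Reject string meet in one state with the same remainder; add a state when all current targets are rejected. Accepting states are where Accept strings end.
a: 0a undefined. 0a->0: ok.
b: 0b undefined. 0b->0: no, ab/ba meet in 0. Open state 1: 0b->1.
ba: 1a undefined. 1a->0: no, ab/bab meet in 1. 1a->1: no, ab/ba meet in 1. Open state 2: 1a->2.
bb: 1b undefined. 1b->0: no, aa/bb meet in 0. 1b->1: no, ab/bb meet in 1. 1b->2: no, bbb/bab meet in 2 with "b" left. Open state 3: 1b->3.
baa: 2a undefined. 2a->0: no, aa/baa meet in 0. 2a->1: no, ab/baa meet in 1. 2a->2: ok.
bab: 2b undefined. 2b->0: no, bbb/babbbb meet in 3 with "b" left. 2b->1: no, ab/bab meet in 1. 2b->2: no, baba/ba meet in 2. 2b->3: ok.
bba: 3a undefined. 3a->0: ok.
bbb: 3b undefined. 3b->0: ok.
All examples now run through 4 states with every (state, symbol) defined. Accept strings end in {0,1}, Reject strings end in {2,3}; accept={0,1}.

states=4 start=0 accept={0,1} delta: 0a->0 0b->1 1a->2 1b->3 2a->2 2b->3 3a->0 3b->0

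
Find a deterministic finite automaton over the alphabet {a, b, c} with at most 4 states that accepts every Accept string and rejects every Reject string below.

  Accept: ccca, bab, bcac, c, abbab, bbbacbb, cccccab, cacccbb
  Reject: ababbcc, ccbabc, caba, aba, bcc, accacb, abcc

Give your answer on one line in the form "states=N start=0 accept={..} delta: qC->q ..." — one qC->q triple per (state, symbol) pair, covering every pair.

Grow the machine one transition at a time. Run the examples from 0; the earliest place one falls off (shortest prefix, ties alphabetical) gets sent to the lowest-numbered state that keeps every Accept/Reject pair distinguishable — a pair clashes when both reach the same state with identical unread suffix — and to a fresh state only if none does.
a: 0a undefined. 0a->0: ok.
b: 0b undefined. 0b->0: no, bab/aba meet in 0. Open state 1: 0b->1.
c: 0c undefined. 0c->0: no, cccccab/accacb meet in 1. 0c->1: ok.
ba: 1a undefined. 1a->0: ok.
bb: 1b undefined. 1b->0: ok.
bc: 1c undefined. 1c->0: no, ccca/ababbcc meet in 0. 1c->1: no, ccca/caba meet in 0. Open state 2: 1c->2.
bca: 2a undefined. 2a->0: ok.
bcc: 2c undefined. 2c->0: no, ccca/caba meet in 0. 2c->1: no, ccca/caba meet in 0. 2c->2: no, ccca/caba meet in 0. Open state 3: 2c->3.
ccb: 2b undefined. 2b->0: ok.
ccca: 3a undefined. 3a->0: no, ccca/caba meet in 0. 3a->1: ok.
cccc: 3c undefined. 3c->0: ok.
cacccb: 3b undefined. 3b->0: ok.
All examples now run through 4 states with every (state, symbol) defined. Accept strings end in {1}, Reject strings end in {0,2,3}; accept={1}.

states=4 start=0 accept={1} delta: 0a->0 0b->1 0c->1 1a->0 1b->0 1c->2 2a->0 2b->0 2c->3 3a->1 3b->0 3c->0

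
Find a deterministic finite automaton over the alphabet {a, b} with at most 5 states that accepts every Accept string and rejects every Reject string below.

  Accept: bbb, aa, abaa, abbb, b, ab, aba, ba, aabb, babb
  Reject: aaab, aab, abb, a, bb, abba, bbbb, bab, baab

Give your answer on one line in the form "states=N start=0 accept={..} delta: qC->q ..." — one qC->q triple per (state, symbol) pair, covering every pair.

Grow the machine one transition at a time. Run the examples from 0; the earliest place one falls off (shortest prefix, ties alphabetical) gets sent to the lowest-numbered state that keeps every Accept/Reject pair distinguishable — a pair clashes when both reach the same state with identical unread suffix — and to a fresh state only if none does.
a: 0a undefined. 0a->0: no, aa/a meet in 0. Open state 1: 0a->1.
b: 0b undefined. 0b->0: no, bbb/bb meet in 0. 0b->1: no, bbb/abb meet in 1 with "bb" left. Open state 2: 0b->2.
aa: 1a undefined. 1a->0: no, b/aab meet in 2. 1a->1: no, aa/a meet in 1. 1a->2: ok.
ab: 1b undefined. 1b->0: no, aa/abb meet in 2. 1b->1: no, aa/abba meet in 2. 1b->2: ok.
ba: 2a undefined. 2a->0: no, aa/aaab meet in 2. 2a->1: no, aa/aaab meet in 2. 2a->2: ok.
bb: 2b undefined. 2b->0: ok.
All examples now run through 3 states with every (state, symbol) defined. Accept strings end in {2}, Reject strings end in {0,1}; accept={2}.

states=3 start=0 accept={2} delta: 0a->1 0b->2 1a->2 1b->2 2a->2 2b->0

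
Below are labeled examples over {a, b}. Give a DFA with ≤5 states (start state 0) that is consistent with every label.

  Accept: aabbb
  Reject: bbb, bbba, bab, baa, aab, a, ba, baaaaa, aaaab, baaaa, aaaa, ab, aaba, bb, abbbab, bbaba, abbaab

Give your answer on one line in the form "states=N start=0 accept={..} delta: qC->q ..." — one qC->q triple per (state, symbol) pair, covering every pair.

Grow the machine one transition at a time. Run the examples from 0; the earliest place one falls off (shortest prefix, ties alphabetical) gets sent to the lowest-numbered state that keeps every Accept/Reject pair distinguishable — a pair clashes when both reach the same state with identical unread suffix — and to a fresh state only if none does.
a: 0a undefined. 0a->0: no, aabbb/bbb meet in 0 with "bbb" left. Open state 1: 0a->1.
b: 0b undefined. 0b->0: ok.
aa: 1a undefined. 1a->0: no, aabbb/bbb meet in 0. 1a->1: ok.
ab: 1b undefined. 1b->0: no, aabbb/bbb meet in 0. 1b->1: no, aabbb/bbba meet in 1. Open state 2: 1b->2.
abb: 2b undefined. 2b->0: no, aabbb/bbb meet in 0. 2b->1: no, aabbb/bab meet in 2. 2b->2: no, aabbb/bab meet in 2. Open state 3: 2b->3.
aaba: 2a undefined. 2a->0: ok.
abba: 3a undefined. 3a->0: ok.
abbb: 3b undefined. 3b->0: no, aabbb/bbb meet in 0. 3b->1: no, aabbb/bbba meet in 1. 3b->2: no, aabbb/bab meet in 2. 3b->3: ok.
All examples now run through 4 states with every (state, symbol) defined. Accept strings end in {3}, Reject strings end in {0,1,2}; accept={3}.

states=4 start=0 accept={3} delta: 0a->1 0b->0 1a->1 1b->2 2a->0 2b->3 3a->0 3b->3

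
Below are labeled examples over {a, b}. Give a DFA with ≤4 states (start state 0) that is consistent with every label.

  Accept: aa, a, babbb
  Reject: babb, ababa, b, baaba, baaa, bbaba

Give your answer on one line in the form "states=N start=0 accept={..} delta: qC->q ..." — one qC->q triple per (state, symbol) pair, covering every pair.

states=3 start=0 accept={0,2} delta: 0a->0 0b->1 1a->1 1b->2 2a->1 2b->1

Fold the examples into a partial DFA from state 0: repeatedly fix the first undefined (state, symbol) met by the shortest-then-alphabetical prefix, trying targets in increasing order and rejecting any under which an Accept and a Reject string meet in one state with the same remainder; add a state when all current targets are rejected. Accepting states are where Accept strings end.
a: 0a undefined. 0a->0: ok.
b: 0b undefined. 0b->0: no, aa/babb meet in 0. Open state 1: 0b->1.
ba: 1a undefined. 1a->0: no, aa/ababa meet in 0. 1a->1: ok.
bb: 1b undefined. 1b->0: no, aa/ababa meet in 0. 1b->1: no, babbb/babb meet in 1. Open state 2: 1b->2.
bba: 2a undefined. 2a->0: no, aa/ababa meet in 0. 2a->1: ok.
babb: 2b undefined. 2b->0: no, aa/babb meet in 0. 2b->1: ok.
All examples now run through 3 states with every (state, symbol) defined. Accept strings end in {0,2}, Reject strings end in {1}; accept={0,2}.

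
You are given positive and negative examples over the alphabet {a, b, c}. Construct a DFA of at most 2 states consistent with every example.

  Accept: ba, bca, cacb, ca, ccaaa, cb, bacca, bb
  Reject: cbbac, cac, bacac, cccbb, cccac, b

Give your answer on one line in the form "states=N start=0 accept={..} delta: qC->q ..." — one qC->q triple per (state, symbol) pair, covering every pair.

states=2 start=0 accept={0} delta: 0a->0 0b->1 0c->1 1a->0 1b->0 1c->0

State merging on the prefix tree: take the shortest (then alphabetical) example prefix whose next move is undefined and point that move at state 0, else 1, else 2, ...; a target is out if some Accept/Reject pair would then sit in one state with the same input left (inseparable). If every existing state is out, open a new one.
b: 0b undefined. 0b->0: no, bb/b meet in 0. Open state 1: 0b->1.
c: 0c undefined. 0c->0: no, cb/b meet in 1. 0c->1: ok.
ba: 1a undefined. 1a->0: ok.
bb: 1b undefined. 1b->0: ok.
bc: 1c undefined. 1c->0: ok.
bca: 0a undefined. 0a->0: ok.
All examples now run through 2 states with every (state, symbol) defined. Accept strings end in {0}, Reject strings end in {1}; accept={0}.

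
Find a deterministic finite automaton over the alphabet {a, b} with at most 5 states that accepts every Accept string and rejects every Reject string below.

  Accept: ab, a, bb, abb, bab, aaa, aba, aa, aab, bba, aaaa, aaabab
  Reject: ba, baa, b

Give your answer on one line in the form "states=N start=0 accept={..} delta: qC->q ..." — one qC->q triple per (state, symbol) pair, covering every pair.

states=3 start=0 accept={0,1} delta: 0a->1 0b->2 1a->1 1b->1 2a->2 2b->0

State merging on the prefix tree: take the shortest (then alphabetical) example prefix whose next move is undefined and point that move at state 0, else 1, else 2, ...; a target is out if some Accept/Reject pair would then sit in one state with the same input left (inseparable). If every existing state is out, open a new one.
a: 0a undefined. 0a->0: no, ab/b meet in 0 with "b" left. Open state 1: 0a->1.
b: 0b undefined. 0b->0: no, a/ba meet in 1. 0b->1: no, a/b meet in 1. Open state 2: 0b->2.
aa: 1a undefined. 1a->0: no, aab/b meet in 2. 1a->1: ok.
ab: 1b undefined. 1b->0: no, abb/b meet in 2. 1b->1: ok.
ba: 2a undefined. 2a->0: no, ab/baa meet in 1. 2a->1: no, ab/ba meet in 1. 2a->2: ok.
bb: 2b undefined. 2b->0: ok.
All examples now run through 3 states with every (state, symbol) defined. Accept strings end in {0,1}, Reject strings end in {2}; accept={0,1}.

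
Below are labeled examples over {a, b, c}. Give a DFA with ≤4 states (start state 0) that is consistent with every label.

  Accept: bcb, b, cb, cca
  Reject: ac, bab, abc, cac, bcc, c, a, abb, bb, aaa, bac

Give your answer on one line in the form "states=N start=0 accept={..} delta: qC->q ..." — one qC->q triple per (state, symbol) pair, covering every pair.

states=3 start=0 accept={1} delta: 0a->0 0b->1 0c->2 1a->1 1b->0 1c->0 2a->0 2b->1 2c->1

State merging on the prefix tree: take the shortest (then alphabetical) example prefix whose next move is undefined and point that move at state 0, else 1, else 2, ...; a target is out if some Accept/Reject pair would then sit in one state with the same input left (inseparable). If every existing state is out, open a new one.
a: 0a undefined. 0a->0: ok.
b: 0b undefined. 0b->0: no, b/bab meet in 0. Open state 1: 0b->1.
c: 0c undefined. 0c->0: no, cca/ac meet in 0. 0c->1: no, b/ac meet in 1. Open state 2: 0c->2.
ba: 1a undefined. 1a->0: no, b/bab meet in 1. 1a->1: ok.
bb: 1b undefined. 1b->0: ok.
bc: 1c undefined. 1c->0: ok.
ca: 2a undefined. 2a->0: ok.
cb: 2b undefined. 2b->0: no, cb/bab meet in 0. 2b->1: ok.
cc: 2c undefined. 2c->0: no, cca/bab meet in 0. 2c->1: ok.
All examples now run through 3 states with every (state, symbol) defined. Accept strings end in {1}, Reject strings end in {0,2}; accept={1}.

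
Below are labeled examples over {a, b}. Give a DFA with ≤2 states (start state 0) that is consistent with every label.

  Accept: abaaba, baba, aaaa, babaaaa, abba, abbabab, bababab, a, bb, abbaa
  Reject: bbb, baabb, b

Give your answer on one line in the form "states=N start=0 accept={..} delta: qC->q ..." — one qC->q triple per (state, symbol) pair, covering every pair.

states=2 start=0 accept={0} delta: 0a->0 0b->1 1a->1 1b->0

State merging on the prefix tree: take the shortest (then alphabetical) example prefix whose next move is undefined and point that move at state 0, else 1, else 2, ...; a target is out if some Accept/Reject pair would then sit in one state with the same input left (inseparable). If every existing state is out, open a new one.
a: 0a undefined. 0a->0: ok.
b: 0b undefined. 0b->0: no, abaaba/bbb meet in 0. Open state 1: 0b->1.
ba: 1a undefined. 1a->0: no, bababab/b meet in 1. 1a->1: ok.
bb: 1b undefined. 1b->0: ok.
All examples now run through 2 states with every (state, symbol) defined. Accept strings end in {0}, Reject strings end in {1}; accept={0}.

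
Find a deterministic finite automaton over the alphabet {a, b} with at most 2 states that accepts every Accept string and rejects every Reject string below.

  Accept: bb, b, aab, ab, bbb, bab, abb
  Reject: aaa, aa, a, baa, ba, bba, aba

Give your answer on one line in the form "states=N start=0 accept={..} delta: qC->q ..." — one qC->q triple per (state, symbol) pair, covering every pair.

states=2 start=0 accept={1} delta: 0a->0 0b->1 1a->0 1b->1

State merging on the prefix tree: take the shortest (then alphabetical) example prefix whose next move is undefined and point that move at state 0, else 1, else 2, ...; a target is out if some Accept/Reject pair would then sit in one state with the same input left (inseparable). If every existing state is out, open a new one.
a: 0a undefined. 0a->0: ok.
b: 0b undefined. 0b->0: no, bb/aaa meet in 0. Open state 1: 0b->1.
ba: 1a undefined. 1a->0: ok.
bb: 1b undefined. 1b->0: no, bb/aaa meet in 0. 1b->1: ok.
All examples now run through 2 states with every (state, symbol) defined. Accept strings end in {1}, Reject strings end in {0}; accept={1}.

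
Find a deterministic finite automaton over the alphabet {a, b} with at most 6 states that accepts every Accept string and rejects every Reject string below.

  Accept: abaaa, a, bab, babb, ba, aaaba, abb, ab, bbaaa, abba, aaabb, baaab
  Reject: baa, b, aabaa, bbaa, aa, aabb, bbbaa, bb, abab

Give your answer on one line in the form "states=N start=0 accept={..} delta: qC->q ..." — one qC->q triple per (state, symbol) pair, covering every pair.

states=4 start=0 accept={1,2,3} delta: 0a->1 0b->0 1a->0 1b->2 2a->3 2b->2 3a->0 3b->0

State merging on the prefix tree: take the shortest (then alphabetical) example prefix whose next move is undefined and point that move at state 0, else 1, else 2, ...; a target is out if some Accept/Reject pair would then sit in one state with the same input left (inseparable). If every existing state is out, open a new one.
a: 0a undefined. 0a->0: no, a/aa meet in 0. Open state 1: 0a->1.
b: 0b undefined. 0b->0: ok.
aa: 1a undefined. 1a->0: ok.
ab: 1b undefined. 1b->0: no, bab/baa meet in 0. 1b->1: no, abaaa/baa meet in 0. Open state 2: 1b->2.
aba: 2a undefined. 2a->0: no, abaaa/baa meet in 0. 2a->1: no, bab/abab meet in 2. 2a->2: no, babb/abab meet in 2 with "b" left. Open state 3: 2a->3.
abb: 2b undefined. 2b->0: no, babb/baa meet in 0. 2b->1: no, abba/baa meet in 0. 2b->2: ok.
abaa: 3a undefined. 3a->0: ok.
abab: 3b undefined. 3b->0: ok.
All examples now run through 4 states with every (state, symbol) defined. Accept strings end in {1,2,3}, Reject strings end in {0}; accept={1,2,3}.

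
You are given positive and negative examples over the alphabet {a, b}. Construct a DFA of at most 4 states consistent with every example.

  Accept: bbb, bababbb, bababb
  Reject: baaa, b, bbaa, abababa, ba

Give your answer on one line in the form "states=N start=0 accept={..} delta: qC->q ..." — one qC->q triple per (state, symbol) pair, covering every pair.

State merging on the prefix tree: take the shortest (then alphabetical) example prefix whose next move is undefined and point that move at state 0, else 1, else 2, ...; a target is out if some Accept/Reject pair would then sit in one state with the same input left (inseparable). If every existing state is out, open a new one.
a: 0a undefined. 0a->0: ok.
b: 0b undefined. 0b->0: no, bbb/baaa meet in 0. Open state 1: 0b->1.
ba: 1a undefined. 1a->0: ok.
bb: 1b undefined. 1b->0: no, bbb/b meet in 1. 1b->1: no, bbb/b meet in 1. Open state 2: 1b->2.
bba: 2a undefined. 2a->0: ok.
bbb: 2b undefined. 2b->0: no, bbb/baaa meet in 0. 2b->1: no, bbb/b meet in 1. 2b->2: ok.
All examples now run through 3 states with every (state, symbol) defined. Accept strings end in {2}, Reject strings end in {0,1}; accept={2}.

states=3 start=0 accept={2} delta: 0a->0 0b->1 1a->0 1b->2 2a->0 2b->2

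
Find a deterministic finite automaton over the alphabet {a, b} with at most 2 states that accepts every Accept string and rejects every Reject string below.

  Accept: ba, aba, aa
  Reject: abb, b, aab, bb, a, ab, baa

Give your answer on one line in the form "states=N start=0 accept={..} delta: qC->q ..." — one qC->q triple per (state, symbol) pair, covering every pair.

State merging on the prefix tree: take the shortest (then alphabetical) example prefix whose next move is undefined and point that move at state 0, else 1, else 2, ...; a target is out if some Accept/Reject pair would then sit in one state with the same input left (inseparable). If every existing state is out, open a new one.
a: 0a undefined. 0a->0: no, aa/a meet in 0. Open state 1: 0a->1.
b: 0b undefined. 0b->0: no, ba/a meet in 1. 0b->1: ok.
aa: 1a undefined. 1a->0: ok.
ab: 1b undefined. 1b->0: no, ba/bb meet in 0. 1b->1: ok.
All examples now run through 2 states with every (state, symbol) defined. Accept strings end in {0}, Reject strings end in {1}; accept={0}.

states=2 start=0 accept={0} delta: 0a->1 0b->1 1a->0 1b->1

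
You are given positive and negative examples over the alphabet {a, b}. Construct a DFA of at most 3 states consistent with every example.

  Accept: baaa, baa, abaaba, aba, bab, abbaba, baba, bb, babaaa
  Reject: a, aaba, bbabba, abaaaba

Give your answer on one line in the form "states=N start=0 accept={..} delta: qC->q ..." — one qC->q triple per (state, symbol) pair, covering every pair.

Grow the machine one transition at a time. Run the examples from 0; the earliest place one falls off (shortest prefix, ties alphabetical) gets sent to the lowest-numbered state that keeps every Accept/Reject pair distinguishable — a pair clashes when both reach the same state with identical unread suffix — and to a fresh state only if none does.
a: 0a undefined. 0a->0: no, aba/aaba meet in 0 with "ba" left. Open state 1: 0a->1.
b: 0b undefined. 0b->0: ok.
aa: 1a undefined. 1a->0: no, baaa/a meet in 1. 1a->1: no, baaa/a meet in 1. Open state 2: 1a->2.
ab: 1b undefined. 1b->0: no, abaaba/aaba meet in 2 with "ba" left. 1b->1: no, baa/bbabba meet in 2. 1b->2: ok.
aab: 2b undefined. 2b->0: ok.
aba: 2a undefined. 2a->0: ok.
All examples now run through 3 states with every (state, symbol) defined. Accept strings end in {0,2}, Reject strings end in {1}; accept={0,2}.

states=3 start=0 accept={0,2} delta: 0a->1 0b->0 1a->2 1b->2 2a->0 2b->0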